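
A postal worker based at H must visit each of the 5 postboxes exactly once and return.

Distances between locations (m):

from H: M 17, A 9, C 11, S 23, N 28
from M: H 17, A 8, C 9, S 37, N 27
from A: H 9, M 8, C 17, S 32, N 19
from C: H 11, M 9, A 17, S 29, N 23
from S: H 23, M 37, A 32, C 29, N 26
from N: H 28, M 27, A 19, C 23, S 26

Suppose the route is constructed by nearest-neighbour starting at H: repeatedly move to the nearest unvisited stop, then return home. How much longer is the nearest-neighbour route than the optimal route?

Excess over optimum: 2 m.

H: A=9, C=11, M=17, S=23, N=28 ⇒ A
A: M=8, C=17, N=19, S=32 ⇒ M
M: C=9, N=27, S=37 ⇒ C
C: N=23, S=29 ⇒ N
N: S=26 ⇒ S
NN route H → A → M → C → N → S → H costs 98.
Optimal: H → C → M → A → N → S → H costs 96 (by enumerating all 60 distinct tours).
Excess = 98 − 96 = 2.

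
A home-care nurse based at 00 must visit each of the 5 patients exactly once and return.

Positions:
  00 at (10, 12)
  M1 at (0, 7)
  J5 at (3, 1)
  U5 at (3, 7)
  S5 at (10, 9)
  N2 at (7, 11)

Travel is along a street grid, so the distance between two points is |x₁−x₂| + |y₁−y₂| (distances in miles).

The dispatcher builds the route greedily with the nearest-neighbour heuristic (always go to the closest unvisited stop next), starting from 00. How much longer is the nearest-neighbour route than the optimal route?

Excess over optimum: 4 miles.

00: S5=3, N2=4, U5=12, M1=15, J5=18 ⇒ S5
S5: N2=5, U5=9, M1=12, J5=15 ⇒ N2
N2: U5=8, M1=11, J5=14 ⇒ U5
U5: M1=3, J5=6 ⇒ M1
M1: J5=9 ⇒ J5
NN route 00 → S5 → N2 → U5 → M1 → J5 → 00 costs 46.
Optimal: 00 → S5 → M1 → J5 → U5 → N2 → 00 costs 42 (by enumerating all 60 distinct tours).
Excess = 46 − 42 = 4.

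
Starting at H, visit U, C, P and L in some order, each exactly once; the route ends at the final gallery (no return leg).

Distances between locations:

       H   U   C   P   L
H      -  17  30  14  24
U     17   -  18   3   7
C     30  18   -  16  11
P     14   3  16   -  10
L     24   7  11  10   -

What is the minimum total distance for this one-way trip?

Shortest open route: 35.

There are 4! = 24 possible orderings.
H → U → C → P → L: 17+18+16+10 = 61
H → U → C → L → P: 17+18+11+10 = 56
H → U → P → C → L: 17+3+16+11 = 47
H → U → P → L → C: 17+3+10+11 = 41
H → U → L → C → P: 17+7+11+16 = 51
H → U → L → P → C: 17+7+10+16 = 50
H → C → U → P → L: 30+18+3+10 = 61
H → C → U → L → P: 30+18+7+10 = 65
H → C → P → U → L: 30+16+3+7 = 56
H → C → P → L → U: 30+16+10+7 = 63
H → C → L → U → P: 30+11+7+3 = 51
H → C → L → P → U: 30+11+10+3 = 54
H → P → U → C → L: 14+3+18+11 = 46
H → P → U → L → C: 14+3+7+11 = 35
… (10 more)
The minimum is 35.
One shortest path: H → P → U → L → C.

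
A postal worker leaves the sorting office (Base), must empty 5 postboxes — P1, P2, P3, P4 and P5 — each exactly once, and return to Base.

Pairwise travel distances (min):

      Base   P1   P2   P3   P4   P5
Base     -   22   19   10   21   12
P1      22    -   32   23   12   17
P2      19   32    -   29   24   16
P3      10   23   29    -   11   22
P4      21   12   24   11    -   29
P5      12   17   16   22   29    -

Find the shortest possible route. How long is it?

Minimum total distance: 85 min.

With 5 stops there are 5!/2 = 60 distinct round trips (a route and its reverse cost the same).
Base - P1 - P2 - P3 - P4 - P5 - Base: 22+32+29+11+29+12 = 135
Base - P1 - P2 - P3 - P5 - P4 - Base: 22+32+29+22+29+21 = 155
Base - P1 - P2 - P4 - P3 - P5 - Base: 22+32+24+11+22+12 = 123
Base - P1 - P2 - P4 - P5 - P3 - Base: 22+32+24+29+22+10 = 139
Base - P1 - P2 - P5 - P3 - P4 - Base: 22+32+16+22+11+21 = 124
Base - P1 - P2 - P5 - P4 - P3 - Base: 22+32+16+29+11+10 = 120
Base - P1 - P3 - P2 - P4 - P5 - Base: 22+23+29+24+29+12 = 139
Base - P1 - P3 - P2 - P5 - P4 - Base: 22+23+29+16+29+21 = 140
Base - P1 - P3 - P4 - P2 - P5 - Base: 22+23+11+24+16+12 = 108
Base - P1 - P3 - P4 - P5 - P2 - Base: 22+23+11+29+16+19 = 120
Base - P1 - P3 - P5 - P2 - P4 - Base: 22+23+22+16+24+21 = 128
Base - P1 - P3 - P5 - P4 - P2 - Base: 22+23+22+29+24+19 = 139
Base - P1 - P4 - P2 - P3 - P5 - Base: 22+12+24+29+22+12 = 121
Base - P1 - P4 - P2 - P5 - P3 - Base: 22+12+24+16+22+10 = 106
… (46 more)
Base - P2 - P5 - P1 - P4 - P3 - Base: 19+16+17+12+11+10 = 85  ← best
The minimum is 85.
One optimal route: Base → P2 → P5 → P1 → P4 → P3 → Base (or its reverse).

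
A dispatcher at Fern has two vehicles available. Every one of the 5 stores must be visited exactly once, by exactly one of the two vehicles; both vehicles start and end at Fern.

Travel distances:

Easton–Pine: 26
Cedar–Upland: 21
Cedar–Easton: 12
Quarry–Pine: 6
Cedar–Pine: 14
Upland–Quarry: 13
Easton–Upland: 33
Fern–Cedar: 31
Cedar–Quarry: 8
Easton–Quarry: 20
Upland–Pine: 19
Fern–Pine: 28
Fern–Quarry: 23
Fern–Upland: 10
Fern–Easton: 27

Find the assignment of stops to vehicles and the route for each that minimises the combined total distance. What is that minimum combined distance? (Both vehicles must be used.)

Try each way of splitting the stops between the two vehicles (each non-empty) and, for each split, find the best tour for each vehicle:
  {Cedar} + {Easton, Upland, Quarry, Pine}: 62 + 82 = 144
  {Easton} + {Cedar, Upland, Quarry, Pine}: 54 + 73 = 127
  {Cedar, Easton} + {Upland, Quarry, Pine}: 70 + 57 = 127
  {Upland} + {Cedar, Easton, Quarry, Pine}: 20 + 81 = 101
  {Cedar, Upland} + {Easton, Quarry, Pine}: 62 + 81 = 143
  {Easton, Upland} + {Cedar, Quarry, Pine}: 70 + 73 = 143
  … (15 splits in total)
Best: vehicle 1 Fern → Upland → Fern = 20; vehicle 2 Fern → Easton → Cedar → Quarry → Pine → Fern = 81; combined 101.

101 — the smallest possible combined total.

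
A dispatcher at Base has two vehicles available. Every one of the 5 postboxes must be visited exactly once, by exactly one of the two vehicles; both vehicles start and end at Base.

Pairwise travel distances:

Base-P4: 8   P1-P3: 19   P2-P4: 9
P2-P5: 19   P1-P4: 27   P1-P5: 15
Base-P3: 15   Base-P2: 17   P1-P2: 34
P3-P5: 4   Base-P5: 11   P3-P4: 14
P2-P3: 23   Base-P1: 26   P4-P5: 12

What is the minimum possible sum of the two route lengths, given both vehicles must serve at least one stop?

Try each way of splitting the stops between the two vehicles (each non-empty) and, for each split, find the best tour for each vehicle:
  {P1} + {P2, P3, P4, P5}: 52 + 55 = 107
  {P2} + {P1, P3, P4, P5}: 34 + 67 = 101
  {P1, P2} + {P3, P4, P5}: 77 + 37 = 114
  {P3} + {P1, P2, P4, P5}: 30 + 77 = 107
  {P1, P3} + {P2, P4, P5}: 60 + 47 = 107
  {P2, P3} + {P1, P4, P5}: 55 + 61 = 116
  … (15 splits in total)
  {P2, P4} + {P1, P3, P5}: 34 + 60 = 94  ← best
Best: vehicle 1 Base → P2 → P4 → Base = 34; vehicle 2 Base → P1 → P3 → P5 → Base = 60; combined 94.

Minimum combined distance: 94.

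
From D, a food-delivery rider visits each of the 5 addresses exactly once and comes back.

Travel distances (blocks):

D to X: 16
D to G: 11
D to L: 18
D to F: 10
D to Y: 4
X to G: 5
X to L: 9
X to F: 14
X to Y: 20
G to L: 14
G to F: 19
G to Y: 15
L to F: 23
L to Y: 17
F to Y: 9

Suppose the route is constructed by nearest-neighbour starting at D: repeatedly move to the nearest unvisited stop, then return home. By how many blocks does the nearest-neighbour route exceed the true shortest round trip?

The nearest-neighbour route is 3 blocks longer than optimal.

D: Y=4, F=10, G=11, X=16, L=18 ⇒ Y
Y: F=9, G=15, L=17, X=20 ⇒ F
F: X=14, G=19, L=23 ⇒ X
X: G=5, L=9 ⇒ G
G: L=14 ⇒ L
NN route D → Y → F → X → G → L → D costs 64.
Optimal: D → G → X → L → F → Y → D costs 61 (by enumerating all 60 distinct tours).
Excess = 64 − 61 = 3.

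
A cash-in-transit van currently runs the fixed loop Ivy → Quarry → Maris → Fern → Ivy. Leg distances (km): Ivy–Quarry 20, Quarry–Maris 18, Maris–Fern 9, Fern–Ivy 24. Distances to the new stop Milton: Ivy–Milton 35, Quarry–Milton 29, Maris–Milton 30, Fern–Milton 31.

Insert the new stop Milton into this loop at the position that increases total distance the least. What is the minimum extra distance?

+41 km — insert Milton between Quarry and Maris.

Insertion cost between consecutive stops i–j is d(i,Milton) + d(Milton,j) − d(i,j):
  between Ivy and Quarry: 35 + 29 − 20 = 44
  between Quarry and Maris: 29 + 30 − 18 = 41
  between Maris and Fern: 30 + 31 − 9 = 52
  between Fern and Ivy: 31 + 35 − 24 = 42
Cheapest insertion is between Quarry and Maris, adding 41.
New total = 71 + 41 = 112.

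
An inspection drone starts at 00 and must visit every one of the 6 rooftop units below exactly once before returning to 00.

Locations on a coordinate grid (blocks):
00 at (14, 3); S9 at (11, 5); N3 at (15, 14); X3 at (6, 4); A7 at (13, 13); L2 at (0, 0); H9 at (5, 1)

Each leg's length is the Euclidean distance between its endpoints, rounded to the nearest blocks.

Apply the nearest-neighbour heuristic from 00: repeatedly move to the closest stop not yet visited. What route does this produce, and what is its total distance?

At 00 the remaining stops are S9 4, X3 8, H9 9, A7 10, N3 11, L2 14; go to S9.
At S9 the remaining stops are X3 5, H9 7, A7 8, N3 10, L2 12; go to X3.
At X3 the remaining stops are H9 3, L2 7, A7 11, N3 13; go to H9.
At H9 the remaining stops are L2 5, A7 14, N3 16; go to L2.
At L2 the remaining stops are A7 18, N3 21; go to A7.
At A7 the remaining stops are N3 2; go to N3.
Return N3→00: 11.
Total = 4 + 5 + 3 + 5 + 18 + 2 + 11 = 48.

Total distance 48 blocks via the nearest-neighbour route 00 → S9 → X3 → H9 → L2 → A7 → N3 → 00.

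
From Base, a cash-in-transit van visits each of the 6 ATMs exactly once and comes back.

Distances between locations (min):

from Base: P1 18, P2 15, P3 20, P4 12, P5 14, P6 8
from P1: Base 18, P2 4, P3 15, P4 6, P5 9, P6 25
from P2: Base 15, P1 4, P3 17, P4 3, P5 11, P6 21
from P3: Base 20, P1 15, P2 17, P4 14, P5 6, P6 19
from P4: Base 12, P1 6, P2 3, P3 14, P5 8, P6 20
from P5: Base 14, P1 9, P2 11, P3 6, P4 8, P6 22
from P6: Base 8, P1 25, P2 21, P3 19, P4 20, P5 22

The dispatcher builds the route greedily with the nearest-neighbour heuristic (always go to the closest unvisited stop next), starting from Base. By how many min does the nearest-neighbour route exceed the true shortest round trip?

5 min longer than the optimal tour.

From Base: P6=8, P4=12, P5=14, P2=15, P1=18, P3=20 → choose P6 (8).
From P6: P3=19, P4=20, P2=21, P5=22, P1=25 → choose P3 (19).
From P3: P5=6, P4=14, P1=15, P2=17 → choose P5 (6).
From P5: P4=8, P1=9, P2=11 → choose P4 (8).
From P4: P2=3, P1=6 → choose P2 (3).
From P2: P1=4 → choose P1 (4).
NN route Base → P6 → P3 → P5 → P4 → P2 → P1 → Base costs 66.
Optimal: Base → P4 → P2 → P1 → P5 → P3 → P6 → Base costs 61 (by enumerating all 360 distinct tours).
Excess = 66 − 61 = 5.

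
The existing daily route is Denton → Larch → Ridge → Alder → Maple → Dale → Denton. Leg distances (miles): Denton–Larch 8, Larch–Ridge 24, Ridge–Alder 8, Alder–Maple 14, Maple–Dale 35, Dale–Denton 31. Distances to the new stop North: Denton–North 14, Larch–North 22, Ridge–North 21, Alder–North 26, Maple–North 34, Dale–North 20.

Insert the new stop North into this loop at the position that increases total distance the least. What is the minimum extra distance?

Insertion cost between consecutive stops i–j is d(i,North) + d(North,j) − d(i,j):
  between Denton and Larch: 14 + 22 − 8 = 28
  between Larch and Ridge: 22 + 21 − 24 = 19
  between Ridge and Alder: 21 + 26 − 8 = 39
  between Alder and Maple: 26 + 34 − 14 = 46
  between Maple and Dale: 34 + 20 − 35 = 19
  between Dale and Denton: 20 + 14 − 31 = 3
Cheapest insertion is between Dale and Denton, adding 3.
New total = 120 + 3 = 123.

+3 miles — insert North between Dale and Denton.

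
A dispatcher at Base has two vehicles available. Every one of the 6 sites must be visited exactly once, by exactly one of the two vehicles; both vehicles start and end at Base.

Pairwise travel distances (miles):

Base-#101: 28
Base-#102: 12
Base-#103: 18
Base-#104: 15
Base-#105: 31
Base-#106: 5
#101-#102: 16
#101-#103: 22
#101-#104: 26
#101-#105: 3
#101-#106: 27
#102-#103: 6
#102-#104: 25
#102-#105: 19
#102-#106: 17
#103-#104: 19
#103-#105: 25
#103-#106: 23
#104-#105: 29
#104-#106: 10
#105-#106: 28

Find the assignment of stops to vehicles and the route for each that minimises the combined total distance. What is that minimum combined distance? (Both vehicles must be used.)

Try each way of splitting the stops between the two vehicles (each non-empty) and, for each split, find the best tour for each vehicle:
  {#101} + {#102, #103, #104, #105, #106}: 56 + 87 = 143
  {#102} + {#101, #103, #104, #105, #106}: 24 + 87 = 111
  {#101, #102} + {#103, #104, #105, #106}: 56 + 87 = 143
  {#103} + {#101, #102, #104, #105, #106}: 36 + 75 = 111
  {#101, #103} + {#102, #104, #105, #106}: 68 + 75 = 143
  {#102, #103} + {#101, #104, #105, #106}: 36 + 75 = 111
  … (31 splits in total)
  {#101, #102, #103, #104, #105} + {#106}: 87 + 10 = 97  ← best
Best: vehicle 1 Base → #102 → #103 → #101 → #105 → #104 → Base = 87; vehicle 2 Base → #106 → Base = 10; combined 97.

Minimum combined distance: 97 miles.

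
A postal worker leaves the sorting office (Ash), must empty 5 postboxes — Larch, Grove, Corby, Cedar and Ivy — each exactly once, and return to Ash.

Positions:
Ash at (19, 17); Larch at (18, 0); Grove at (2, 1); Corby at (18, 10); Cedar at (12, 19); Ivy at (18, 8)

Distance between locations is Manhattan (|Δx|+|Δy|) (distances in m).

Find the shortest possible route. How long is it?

With 5 stops there are 5!/2 = 60 distinct round trips (a route and its reverse cost the same).
Ash → Larch → Grove → Corby → Cedar → Ivy → Ash: 18+17+25+15+17+10 = 102
Ash → Larch → Grove → Corby → Ivy → Cedar → Ash: 18+17+25+2+17+9 = 88
Ash → Larch → Grove → Cedar → Corby → Ivy → Ash: 18+17+28+15+2+10 = 90
Ash → Larch → Grove → Cedar → Ivy → Corby → Ash: 18+17+28+17+2+8 = 90
Ash → Larch → Grove → Ivy → Corby → Cedar → Ash: 18+17+23+2+15+9 = 84
Ash → Larch → Grove → Ivy → Cedar → Corby → Ash: 18+17+23+17+15+8 = 98
Ash → Larch → Corby → Grove → Cedar → Ivy → Ash: 18+10+25+28+17+10 = 108
Ash → Larch → Corby → Grove → Ivy → Cedar → Ash: 18+10+25+23+17+9 = 102
Ash → Larch → Corby → Cedar → Grove → Ivy → Ash: 18+10+15+28+23+10 = 104
Ash → Larch → Corby → Cedar → Ivy → Grove → Ash: 18+10+15+17+23+33 = 116
Ash → Larch → Corby → Ivy → Grove → Cedar → Ash: 18+10+2+23+28+9 = 90
Ash → Larch → Corby → Ivy → Cedar → Grove → Ash: 18+10+2+17+28+33 = 108
Ash → Larch → Cedar → Grove → Corby → Ivy → Ash: 18+25+28+25+2+10 = 108
Ash → Larch → Cedar → Grove → Ivy → Corby → Ash: 18+25+28+23+2+8 = 104
… (46 more)
Ash → Corby → Ivy → Larch → Grove → Cedar → Ash: 8+2+8+17+28+9 = 72  ← best
The minimum is 72.
One optimal route: Ash → Corby → Ivy → Larch → Grove → Cedar → Ash (or its reverse).

Shortest round trip = 72 m.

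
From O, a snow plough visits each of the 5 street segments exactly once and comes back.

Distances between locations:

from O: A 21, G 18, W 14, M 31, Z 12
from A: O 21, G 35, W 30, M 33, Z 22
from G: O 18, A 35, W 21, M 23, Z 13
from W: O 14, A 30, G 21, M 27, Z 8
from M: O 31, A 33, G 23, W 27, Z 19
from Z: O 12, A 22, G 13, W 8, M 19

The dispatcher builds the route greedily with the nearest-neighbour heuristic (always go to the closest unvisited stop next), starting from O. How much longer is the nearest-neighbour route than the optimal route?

From O: Z=12, W=14, G=18, A=21, M=31 → choose Z (12).
From Z: W=8, G=13, M=19, A=22 → choose W (8).
From W: G=21, M=27, A=30 → choose G (21).
From G: M=23, A=35 → choose M (23).
From M: A=33 → choose A (33).
NN route O → Z → W → G → M → A → O costs 118.
Optimal: O → A → M → G → Z → W → O costs 112 (by enumerating all 60 distinct tours).
Excess = 118 − 112 = 6.

Excess over optimum: 6.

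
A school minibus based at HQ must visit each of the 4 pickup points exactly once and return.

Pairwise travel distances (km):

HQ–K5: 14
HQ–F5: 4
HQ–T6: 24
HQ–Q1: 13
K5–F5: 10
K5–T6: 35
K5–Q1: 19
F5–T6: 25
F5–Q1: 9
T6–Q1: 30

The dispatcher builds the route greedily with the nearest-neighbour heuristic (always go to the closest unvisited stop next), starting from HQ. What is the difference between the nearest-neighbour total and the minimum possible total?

Excess over optimum: 4 km.

From HQ: F5=4, Q1=13, K5=14, T6=24 → choose F5 (4).
From F5: Q1=9, K5=10, T6=25 → choose Q1 (9).
From Q1: K5=19, T6=30 → choose K5 (19).
From K5: T6=35 → choose T6 (35).
NN route HQ → F5 → Q1 → K5 → T6 → HQ costs 91.
Optimal: HQ → K5 → F5 → Q1 → T6 → HQ costs 87 (by enumerating all 12 distinct tours).
Excess = 91 − 87 = 4.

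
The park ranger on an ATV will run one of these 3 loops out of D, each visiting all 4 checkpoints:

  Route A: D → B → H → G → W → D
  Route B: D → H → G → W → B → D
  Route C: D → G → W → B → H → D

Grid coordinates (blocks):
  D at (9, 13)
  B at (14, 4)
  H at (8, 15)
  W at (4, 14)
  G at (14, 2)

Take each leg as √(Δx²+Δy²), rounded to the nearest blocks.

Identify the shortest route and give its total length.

Shortest is Route B, total 56 blocks.

Route A: 10 + 13 + 14 + 16 + 5 = 58
Route B: 2 + 14 + 16 + 14 + 10 = 56
Route C: 12 + 16 + 14 + 13 + 2 = 57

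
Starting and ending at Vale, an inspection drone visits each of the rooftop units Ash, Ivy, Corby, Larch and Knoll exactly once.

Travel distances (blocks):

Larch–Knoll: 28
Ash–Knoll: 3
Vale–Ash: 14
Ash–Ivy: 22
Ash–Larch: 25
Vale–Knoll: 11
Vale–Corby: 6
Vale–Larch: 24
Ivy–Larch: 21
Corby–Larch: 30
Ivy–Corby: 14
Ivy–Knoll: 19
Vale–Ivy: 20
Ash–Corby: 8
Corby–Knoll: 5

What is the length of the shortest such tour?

80 blocks — the shortest possible round trip.

There are 60 distinct closed tours to check (reversals are equivalent).
Vale → Ash → Ivy → Corby → Larch → Knoll → Vale: 14+22+14+30+28+11 = 119
Vale → Ash → Ivy → Corby → Knoll → Larch → Vale: 14+22+14+5+28+24 = 107
Vale → Ash → Ivy → Larch → Corby → Knoll → Vale: 14+22+21+30+5+11 = 103
Vale → Ash → Ivy → Larch → Knoll → Corby → Vale: 14+22+21+28+5+6 = 96
Vale → Ash → Ivy → Knoll → Corby → Larch → Vale: 14+22+19+5+30+24 = 114
Vale → Ash → Ivy → Knoll → Larch → Corby → Vale: 14+22+19+28+30+6 = 119
Vale → Ash → Corby → Ivy → Larch → Knoll → Vale: 14+8+14+21+28+11 = 96
Vale → Ash → Corby → Ivy → Knoll → Larch → Vale: 14+8+14+19+28+24 = 107
Vale → Ash → Corby → Larch → Ivy → Knoll → Vale: 14+8+30+21+19+11 = 103
Vale → Ash → Corby → Larch → Knoll → Ivy → Vale: 14+8+30+28+19+20 = 119
Vale → Ash → Corby → Knoll → Ivy → Larch → Vale: 14+8+5+19+21+24 = 91
Vale → Ash → Corby → Knoll → Larch → Ivy → Vale: 14+8+5+28+21+20 = 96
Vale → Ash → Larch → Ivy → Corby → Knoll → Vale: 14+25+21+14+5+11 = 90
Vale → Ash → Larch → Ivy → Knoll → Corby → Vale: 14+25+21+19+5+6 = 90
… (46 more)
Vale → Ivy → Larch → Ash → Knoll → Corby → Vale: 20+21+25+3+5+6 = 80  ← best
The minimum is 80.
One optimal route: Vale → Ivy → Larch → Ash → Knoll → Corby → Vale (or its reverse).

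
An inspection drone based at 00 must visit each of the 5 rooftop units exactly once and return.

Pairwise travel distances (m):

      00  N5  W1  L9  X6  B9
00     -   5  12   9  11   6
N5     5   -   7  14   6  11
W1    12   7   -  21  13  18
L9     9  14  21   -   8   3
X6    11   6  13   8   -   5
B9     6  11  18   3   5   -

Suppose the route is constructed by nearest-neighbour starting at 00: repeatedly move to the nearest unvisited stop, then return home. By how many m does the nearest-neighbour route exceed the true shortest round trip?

Excess over optimum: 10 m.

00: N5=5, B9=6, L9=9, X6=11, W1=12 ⇒ N5
N5: X6=6, W1=7, B9=11, L9=14 ⇒ X6
X6: B9=5, L9=8, W1=13 ⇒ B9
B9: L9=3, W1=18 ⇒ L9
L9: W1=21 ⇒ W1
NN route 00 → N5 → X6 → B9 → L9 → W1 → 00 costs 52.
Optimal: 00 → N5 → W1 → X6 → L9 → B9 → 00 costs 42 (by enumerating all 60 distinct tours).
Excess = 52 − 42 = 10.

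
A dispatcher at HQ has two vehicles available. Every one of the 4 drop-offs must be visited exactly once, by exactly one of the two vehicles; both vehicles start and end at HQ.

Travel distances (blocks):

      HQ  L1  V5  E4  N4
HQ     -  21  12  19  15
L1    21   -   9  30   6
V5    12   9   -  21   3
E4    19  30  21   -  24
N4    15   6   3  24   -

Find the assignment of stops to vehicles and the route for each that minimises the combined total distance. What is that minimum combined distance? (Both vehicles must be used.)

Check every non-empty split of the stops between the two vehicles; for each half take its own optimal tour:
  {L1} + {V5, E4, N4}: 42 + 58 = 100
  {V5} + {L1, E4, N4}: 24 + 70 = 94
  {L1, V5} + {E4, N4}: 42 + 58 = 100
  {E4} + {L1, V5, N4}: 38 + 42 = 80
  {L1, E4} + {V5, N4}: 70 + 30 = 100
  {V5, E4} + {L1, N4}: 52 + 42 = 94
  … (7 splits in total)
Best: vehicle 1 HQ → E4 → HQ = 38; vehicle 2 HQ → L1 → N4 → V5 → HQ = 42; combined 80.

Minimum combined distance: 80 blocks.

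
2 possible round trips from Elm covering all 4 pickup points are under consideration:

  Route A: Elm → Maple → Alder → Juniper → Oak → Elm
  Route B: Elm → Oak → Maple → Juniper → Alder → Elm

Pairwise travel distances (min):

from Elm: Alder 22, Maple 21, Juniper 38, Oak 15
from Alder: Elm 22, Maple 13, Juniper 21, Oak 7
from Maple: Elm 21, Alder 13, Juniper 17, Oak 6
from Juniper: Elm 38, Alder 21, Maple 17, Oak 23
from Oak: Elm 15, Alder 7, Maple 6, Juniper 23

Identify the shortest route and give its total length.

81 min — Route B is the shortest.

Route A: 21 + 13 + 21 + 23 + 15 = 93
Route B: 15 + 6 + 17 + 21 + 22 = 81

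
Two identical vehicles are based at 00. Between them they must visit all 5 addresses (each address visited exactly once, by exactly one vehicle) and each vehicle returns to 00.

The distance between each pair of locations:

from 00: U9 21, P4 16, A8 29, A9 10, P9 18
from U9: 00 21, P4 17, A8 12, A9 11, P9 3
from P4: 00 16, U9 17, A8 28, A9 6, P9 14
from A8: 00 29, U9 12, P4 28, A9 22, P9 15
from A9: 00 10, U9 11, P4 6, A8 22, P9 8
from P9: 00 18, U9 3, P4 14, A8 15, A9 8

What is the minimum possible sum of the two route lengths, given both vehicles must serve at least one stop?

94 — the smallest possible combined total.

Check every non-empty split of the stops between the two vehicles; for each half take its own optimal tour:
  {U9} + {P4, A8, A9, P9}: 42 + 74 = 116
  {P4} + {U9, A8, A9, P9}: 32 + 62 = 94
  {U9, P4} + {A8, A9, P9}: 54 + 62 = 116
  {A8} + {U9, P4, A9, P9}: 58 + 54 = 112
  {U9, A8} + {P4, A9, P9}: 62 + 48 = 110
  {P4, A8} + {U9, A9, P9}: 73 + 42 = 115
  … (15 splits in total)
Best: vehicle 1 00 → P4 → 00 = 32; vehicle 2 00 → A8 → U9 → P9 → A9 → 00 = 62; combined 94.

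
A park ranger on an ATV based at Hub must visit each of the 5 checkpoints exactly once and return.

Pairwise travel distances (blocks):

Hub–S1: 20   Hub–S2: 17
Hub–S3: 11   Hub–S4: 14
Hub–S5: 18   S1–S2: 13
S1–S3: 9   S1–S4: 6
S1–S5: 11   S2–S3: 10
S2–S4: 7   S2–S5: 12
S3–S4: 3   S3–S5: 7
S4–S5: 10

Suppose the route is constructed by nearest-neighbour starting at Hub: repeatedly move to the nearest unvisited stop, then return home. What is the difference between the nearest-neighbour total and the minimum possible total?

Hub: S3=11, S4=14, S2=17, S5=18, S1=20 ⇒ S3
S3: S4=3, S5=7, S1=9, S2=10 ⇒ S4
S4: S1=6, S2=7, S5=10 ⇒ S1
S1: S5=11, S2=13 ⇒ S5
S5: S2=12 ⇒ S2
NN route Hub → S3 → S4 → S1 → S5 → S2 → Hub costs 60.
Optimal: Hub → S2 → S4 → S1 → S5 → S3 → Hub costs 59 (by enumerating all 60 distinct tours).
Excess = 60 − 59 = 1.

Excess over optimum: 1 blocks.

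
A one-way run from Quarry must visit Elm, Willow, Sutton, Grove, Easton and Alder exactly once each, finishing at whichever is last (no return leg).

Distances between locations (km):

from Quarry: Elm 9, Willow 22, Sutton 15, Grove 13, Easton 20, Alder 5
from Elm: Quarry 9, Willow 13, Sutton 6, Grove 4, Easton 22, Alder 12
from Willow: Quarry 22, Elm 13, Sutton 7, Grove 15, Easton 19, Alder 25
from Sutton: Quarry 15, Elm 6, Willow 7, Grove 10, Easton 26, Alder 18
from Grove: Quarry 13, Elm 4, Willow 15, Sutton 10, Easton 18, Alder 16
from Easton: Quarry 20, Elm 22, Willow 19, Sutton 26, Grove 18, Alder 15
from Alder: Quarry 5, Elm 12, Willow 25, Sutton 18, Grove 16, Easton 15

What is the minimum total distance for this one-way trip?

There are 6! = 720 possible orderings.
Quarry - Elm - Willow - Sutton - Grove - Easton - Alder: 9+13+7+10+18+15 = 72
Quarry - Elm - Willow - Sutton - Grove - Alder - Easton: 9+13+7+10+16+15 = 70
Quarry - Elm - Willow - Sutton - Easton - Grove - Alder: 9+13+7+26+18+16 = 89
Quarry - Elm - Willow - Sutton - Easton - Alder - Grove: 9+13+7+26+15+16 = 86
Quarry - Elm - Willow - Sutton - Alder - Grove - Easton: 9+13+7+18+16+18 = 81
Quarry - Elm - Willow - Sutton - Alder - Easton - Grove: 9+13+7+18+15+18 = 80
Quarry - Elm - Willow - Grove - Sutton - Easton - Alder: 9+13+15+10+26+15 = 88
Quarry - Elm - Willow - Grove - Sutton - Alder - Easton: 9+13+15+10+18+15 = 80
… (712 more)
Quarry - Alder - Easton - Grove - Elm - Sutton - Willow: 5+15+18+4+6+7 = 55  ← best
The minimum is 55.
One shortest path: Quarry → Alder → Easton → Grove → Elm → Sutton → Willow.

Minimum one-way distance = 55 km.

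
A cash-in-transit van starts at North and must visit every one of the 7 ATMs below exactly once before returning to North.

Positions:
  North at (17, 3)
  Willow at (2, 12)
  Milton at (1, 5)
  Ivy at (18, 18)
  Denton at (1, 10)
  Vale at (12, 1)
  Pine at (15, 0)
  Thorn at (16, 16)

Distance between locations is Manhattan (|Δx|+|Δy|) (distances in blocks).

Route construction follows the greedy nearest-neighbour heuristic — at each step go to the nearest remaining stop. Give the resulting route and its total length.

Nearest-neighbour total = 70 blocks; route North → Pine → Vale → Milton → Denton → Willow → Thorn → Ivy → North.

From North: distances to unvisited — Pine=5, Vale=7, Thorn=14, Ivy=16, Milton=18, Denton=23, Willow=24. Nearest is Pine (5).
From Pine: distances to unvisited — Vale=4, Thorn=17, Milton=19, Ivy=21, Denton=24, Willow=25. Nearest is Vale (4).
From Vale: distances to unvisited — Milton=15, Thorn=19, Denton=20, Willow=21, Ivy=23. Nearest is Milton (15).
From Milton: distances to unvisited — Denton=5, Willow=8, Thorn=26, Ivy=30. Nearest is Denton (5).
From Denton: distances to unvisited — Willow=3, Thorn=21, Ivy=25. Nearest is Willow (3).
From Willow: distances to unvisited — Thorn=18, Ivy=22. Nearest is Thorn (18).
From Thorn: distances to unvisited — Ivy=4. Nearest is Ivy (4).
Return Ivy→North: 16.
Total = 5 + 4 + 15 + 5 + 3 + 18 + 4 + 16 = 70.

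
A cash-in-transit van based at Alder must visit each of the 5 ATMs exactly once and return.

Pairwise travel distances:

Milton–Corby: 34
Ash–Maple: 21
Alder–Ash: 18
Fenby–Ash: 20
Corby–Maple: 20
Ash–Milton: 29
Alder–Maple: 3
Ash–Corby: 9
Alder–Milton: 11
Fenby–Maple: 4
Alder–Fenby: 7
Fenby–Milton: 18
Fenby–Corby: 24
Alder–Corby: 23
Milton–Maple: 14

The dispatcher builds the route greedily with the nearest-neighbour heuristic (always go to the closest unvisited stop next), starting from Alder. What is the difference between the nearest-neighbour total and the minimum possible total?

The nearest-neighbour route is 6 longer than optimal.

Alder: Maple=3, Fenby=7, Milton=11, Ash=18, Corby=23 ⇒ Maple
Maple: Fenby=4, Milton=14, Corby=20, Ash=21 ⇒ Fenby
Fenby: Milton=18, Ash=20, Corby=24 ⇒ Milton
Milton: Ash=29, Corby=34 ⇒ Ash
Ash: Corby=9 ⇒ Corby
NN route Alder → Maple → Fenby → Milton → Ash → Corby → Alder costs 86.
Optimal: Alder → Fenby → Maple → Corby → Ash → Milton → Alder costs 80 (by enumerating all 60 distinct tours).
Excess = 86 − 80 = 6.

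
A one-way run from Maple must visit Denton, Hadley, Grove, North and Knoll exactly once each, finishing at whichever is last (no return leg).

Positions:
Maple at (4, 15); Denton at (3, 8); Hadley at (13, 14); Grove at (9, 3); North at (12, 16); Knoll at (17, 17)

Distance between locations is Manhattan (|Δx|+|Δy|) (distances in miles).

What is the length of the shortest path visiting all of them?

There are 5! = 120 possible orderings.
Maple → Denton → Hadley → Grove → North → Knoll: 8+16+15+16+6 = 61
Maple → Denton → Hadley → Grove → Knoll → North: 8+16+15+22+6 = 67
Maple → Denton → Hadley → North → Grove → Knoll: 8+16+3+16+22 = 65
Maple → Denton → Hadley → North → Knoll → Grove: 8+16+3+6+22 = 55
Maple → Denton → Hadley → Knoll → Grove → North: 8+16+7+22+16 = 69
Maple → Denton → Hadley → Knoll → North → Grove: 8+16+7+6+16 = 53
Maple → Denton → Grove → Hadley → North → Knoll: 8+11+15+3+6 = 43
Maple → Denton → Grove → Hadley → Knoll → North: 8+11+15+7+6 = 47
Maple → Denton → Grove → North → Hadley → Knoll: 8+11+16+3+7 = 45
Maple → Denton → Grove → North → Knoll → Hadley: 8+11+16+6+7 = 48
Maple → Denton → Grove → Knoll → Hadley → North: 8+11+22+7+3 = 51
Maple → Denton → Grove → Knoll → North → Hadley: 8+11+22+6+3 = 50
Maple → Denton → North → Hadley → Grove → Knoll: 8+17+3+15+22 = 65
Maple → Denton → North → Hadley → Knoll → Grove: 8+17+3+7+22 = 57
… (106 more)
The minimum is 43.
One shortest path: Maple → Denton → Grove → Hadley → North → Knoll.

Minimum one-way distance = 43 miles.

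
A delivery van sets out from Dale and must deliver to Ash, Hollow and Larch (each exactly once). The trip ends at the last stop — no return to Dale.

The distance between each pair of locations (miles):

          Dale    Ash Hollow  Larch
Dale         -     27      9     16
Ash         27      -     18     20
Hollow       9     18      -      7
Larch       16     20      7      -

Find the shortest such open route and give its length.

There are 3! = 6 possible orderings.
Dale→Ash→Hollow→Larch: 27+18+7 = 52
Dale→Ash→Larch→Hollow: 27+20+7 = 54
Dale→Hollow→Ash→Larch: 9+18+20 = 47
Dale→Hollow→Larch→Ash: 9+7+20 = 36
Dale→Larch→Ash→Hollow: 16+20+18 = 54
Dale→Larch→Hollow→Ash: 16+7+18 = 41
The minimum is 36.
One shortest path: Dale → Hollow → Larch → Ash.

36 miles — the minimum one-way total.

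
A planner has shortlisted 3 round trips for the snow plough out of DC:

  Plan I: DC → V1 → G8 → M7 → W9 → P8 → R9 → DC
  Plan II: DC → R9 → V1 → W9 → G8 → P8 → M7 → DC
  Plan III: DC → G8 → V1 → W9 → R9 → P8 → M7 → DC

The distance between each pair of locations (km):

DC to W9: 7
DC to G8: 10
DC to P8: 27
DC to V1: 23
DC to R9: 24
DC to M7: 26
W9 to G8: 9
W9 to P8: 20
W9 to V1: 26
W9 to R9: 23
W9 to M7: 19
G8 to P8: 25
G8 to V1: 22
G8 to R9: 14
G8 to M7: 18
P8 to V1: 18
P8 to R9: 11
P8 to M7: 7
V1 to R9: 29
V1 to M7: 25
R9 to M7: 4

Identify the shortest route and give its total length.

Shortest is Plan III, total 125 km.

Plan I: 23 + 22 + 18 + 19 + 20 + 11 + 24 = 137
Plan II: 24 + 29 + 26 + 9 + 25 + 7 + 26 = 146
Plan III: 10 + 22 + 26 + 23 + 11 + 7 + 26 = 125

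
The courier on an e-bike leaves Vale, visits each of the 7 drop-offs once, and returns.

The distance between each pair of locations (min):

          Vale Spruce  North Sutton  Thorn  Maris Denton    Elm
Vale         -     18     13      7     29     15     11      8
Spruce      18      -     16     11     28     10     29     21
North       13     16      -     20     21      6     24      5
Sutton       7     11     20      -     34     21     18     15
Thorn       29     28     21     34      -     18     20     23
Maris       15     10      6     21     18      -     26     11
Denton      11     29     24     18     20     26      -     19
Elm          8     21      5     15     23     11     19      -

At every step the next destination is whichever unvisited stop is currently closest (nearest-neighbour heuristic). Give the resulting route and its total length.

From Vale: distances to unvisited — Sutton=7, Elm=8, Denton=11, North=13, Maris=15, Spruce=18, Thorn=29. Nearest is Sutton (7).
From Sutton: distances to unvisited — Spruce=11, Elm=15, Denton=18, North=20, Maris=21, Thorn=34. Nearest is Spruce (11).
From Spruce: distances to unvisited — Maris=10, North=16, Elm=21, Thorn=28, Denton=29. Nearest is Maris (10).
From Maris: distances to unvisited — North=6, Elm=11, Thorn=18, Denton=26. Nearest is North (6).
From North: distances to unvisited — Elm=5, Thorn=21, Denton=24. Nearest is Elm (5).
From Elm: distances to unvisited — Denton=19, Thorn=23. Nearest is Denton (19).
From Denton: distances to unvisited — Thorn=20. Nearest is Thorn (20).
Return Thorn→Vale: 29.
Total = 7 + 11 + 10 + 6 + 5 + 19 + 20 + 29 = 107.

107 min along Vale → Sutton → Spruce → Maris → North → Elm → Denton → Thorn → Vale.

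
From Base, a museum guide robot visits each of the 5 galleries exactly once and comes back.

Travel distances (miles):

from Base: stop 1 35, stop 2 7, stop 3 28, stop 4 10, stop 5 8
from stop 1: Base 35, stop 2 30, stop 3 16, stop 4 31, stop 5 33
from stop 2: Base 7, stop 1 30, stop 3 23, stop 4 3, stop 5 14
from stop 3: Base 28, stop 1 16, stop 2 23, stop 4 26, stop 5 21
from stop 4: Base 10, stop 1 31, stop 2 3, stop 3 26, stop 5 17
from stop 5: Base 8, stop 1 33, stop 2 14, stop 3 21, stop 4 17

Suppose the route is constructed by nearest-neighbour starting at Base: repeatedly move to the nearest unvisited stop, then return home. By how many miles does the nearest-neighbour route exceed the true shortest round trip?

Excess over optimum: 13 miles.

Base: stop 2=7, stop 5=8, stop 4=10, stop 3=28, stop 1=35 ⇒ stop 2
stop 2: stop 4=3, stop 5=14, stop 3=23, stop 1=30 ⇒ stop 4
stop 4: stop 5=17, stop 3=26, stop 1=31 ⇒ stop 5
stop 5: stop 3=21, stop 1=33 ⇒ stop 3
stop 3: stop 1=16 ⇒ stop 1
NN route Base → stop 2 → stop 4 → stop 5 → stop 3 → stop 1 → Base costs 99.
Optimal: Base → stop 2 → stop 4 → stop 1 → stop 3 → stop 5 → Base costs 86 (by enumerating all 60 distinct tours).
Excess = 99 − 86 = 13.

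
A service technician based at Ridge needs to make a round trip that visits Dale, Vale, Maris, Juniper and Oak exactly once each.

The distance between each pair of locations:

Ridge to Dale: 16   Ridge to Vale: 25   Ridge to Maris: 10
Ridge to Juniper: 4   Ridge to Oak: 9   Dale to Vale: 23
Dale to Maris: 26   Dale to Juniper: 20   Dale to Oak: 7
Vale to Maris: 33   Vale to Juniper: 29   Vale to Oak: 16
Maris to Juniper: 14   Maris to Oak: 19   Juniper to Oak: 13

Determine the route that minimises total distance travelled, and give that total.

Ridge - Dale - Vale - Maris - Juniper - Oak - Ridge: 16+23+33+14+13+9 = 108
Ridge - Dale - Vale - Maris - Oak - Juniper - Ridge: 16+23+33+19+13+4 = 108
Ridge - Dale - Vale - Juniper - Maris - Oak - Ridge: 16+23+29+14+19+9 = 110
Ridge - Dale - Vale - Juniper - Oak - Maris - Ridge: 16+23+29+13+19+10 = 110
Ridge - Dale - Vale - Oak - Maris - Juniper - Ridge: 16+23+16+19+14+4 = 92
Ridge - Dale - Vale - Oak - Juniper - Maris - Ridge: 16+23+16+13+14+10 = 92
Ridge - Dale - Maris - Vale - Juniper - Oak - Ridge: 16+26+33+29+13+9 = 126
Ridge - Dale - Maris - Vale - Oak - Juniper - Ridge: 16+26+33+16+13+4 = 108
Ridge - Dale - Maris - Juniper - Vale - Oak - Ridge: 16+26+14+29+16+9 = 110
Ridge - Dale - Maris - Juniper - Oak - Vale - Ridge: 16+26+14+13+16+25 = 110
Ridge - Dale - Maris - Oak - Vale - Juniper - Ridge: 16+26+19+16+29+4 = 110
Ridge - Dale - Maris - Oak - Juniper - Vale - Ridge: 16+26+19+13+29+25 = 128
Ridge - Dale - Juniper - Vale - Maris - Oak - Ridge: 16+20+29+33+19+9 = 126
Ridge - Dale - Juniper - Vale - Oak - Maris - Ridge: 16+20+29+16+19+10 = 110
… (46 more)
Ridge - Dale - Oak - Vale - Maris - Juniper - Ridge: 16+7+16+33+14+4 = 90  ← best
The minimum is 90.
One optimal route: Ridge → Dale → Oak → Vale → Maris → Juniper → Ridge (or its reverse).

90 — the shortest possible round trip.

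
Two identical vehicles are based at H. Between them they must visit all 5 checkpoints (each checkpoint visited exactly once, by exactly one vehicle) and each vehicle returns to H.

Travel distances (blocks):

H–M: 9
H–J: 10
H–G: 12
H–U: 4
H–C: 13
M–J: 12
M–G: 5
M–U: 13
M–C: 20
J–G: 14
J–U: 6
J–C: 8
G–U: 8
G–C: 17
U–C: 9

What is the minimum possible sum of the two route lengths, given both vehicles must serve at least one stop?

There are 2^4 − 1 = 15 ways to divide the 5 stops into two non-empty groups. For each, the best each vehicle can do is its own shortest tour through its group:
  {M} + {J, G, U, C}: 18 + 47 = 65
  {J} + {M, G, U, C}: 20 + 44 = 64
  {M, J} + {G, U, C}: 31 + 42 = 73
  {G} + {M, J, U, C}: 24 + 42 = 66
  {M, G} + {J, U, C}: 26 + 31 = 57
  {J, G} + {M, U, C}: 36 + 42 = 78
  … (15 splits in total)
Best: vehicle 1 H → M → G → H = 26; vehicle 2 H → J → C → U → H = 31; combined 57.

57 blocks — the smallest possible combined total.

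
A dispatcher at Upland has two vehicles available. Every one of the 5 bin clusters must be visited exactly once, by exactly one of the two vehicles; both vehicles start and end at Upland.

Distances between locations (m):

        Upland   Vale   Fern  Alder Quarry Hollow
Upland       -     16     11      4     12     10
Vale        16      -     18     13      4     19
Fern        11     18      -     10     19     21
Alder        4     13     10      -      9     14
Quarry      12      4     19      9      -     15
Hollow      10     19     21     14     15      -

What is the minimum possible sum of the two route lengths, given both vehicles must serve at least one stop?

There are 2^4 − 1 = 15 ways to divide the 5 stops into two non-empty groups. For each, the best each vehicle can do is its own shortest tour through its group:
  {Vale} + {Fern, Alder, Quarry, Hollow}: 32 + 55 = 87
  {Fern} + {Vale, Alder, Quarry, Hollow}: 22 + 46 = 68
  {Vale, Fern} + {Alder, Quarry, Hollow}: 45 + 38 = 83
  {Alder} + {Vale, Fern, Quarry, Hollow}: 8 + 58 = 66
  {Vale, Alder} + {Fern, Quarry, Hollow}: 33 + 55 = 88
  {Fern, Alder} + {Vale, Quarry, Hollow}: 25 + 45 = 70
  … (15 splits in total)
Best: vehicle 1 Upland → Alder → Upland = 8; vehicle 2 Upland → Fern → Vale → Quarry → Hollow → Upland = 58; combined 66.

Minimum combined distance: 66 m.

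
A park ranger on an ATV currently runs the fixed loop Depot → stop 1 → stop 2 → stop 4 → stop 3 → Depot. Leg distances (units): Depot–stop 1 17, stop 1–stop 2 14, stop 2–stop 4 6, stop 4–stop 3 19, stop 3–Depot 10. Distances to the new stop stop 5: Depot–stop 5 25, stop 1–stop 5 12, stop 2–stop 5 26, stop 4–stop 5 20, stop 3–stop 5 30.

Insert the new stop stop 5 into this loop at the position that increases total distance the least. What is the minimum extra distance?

Insertion cost between consecutive stops i–j is d(i,stop 5) + d(stop 5,j) − d(i,j):
  between Depot and stop 1: 25 + 12 − 17 = 20
  between stop 1 and stop 2: 12 + 26 − 14 = 24
  between stop 2 and stop 4: 26 + 20 − 6 = 40
  between stop 4 and stop 3: 20 + 30 − 19 = 31
  between stop 3 and Depot: 30 + 25 − 10 = 45
Cheapest insertion is between Depot and stop 1, adding 20.
New total = 66 + 20 = 86.

Adding 20 by placing stop 5 on the Depot–stop 1 leg.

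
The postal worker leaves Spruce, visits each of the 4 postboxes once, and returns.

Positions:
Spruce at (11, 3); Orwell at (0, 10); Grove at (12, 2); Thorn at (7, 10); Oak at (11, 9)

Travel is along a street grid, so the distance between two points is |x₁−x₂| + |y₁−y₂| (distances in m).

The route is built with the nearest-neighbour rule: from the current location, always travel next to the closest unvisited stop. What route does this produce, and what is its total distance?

40 m along Spruce → Grove → Oak → Thorn → Orwell → Spruce.

Spruce → [Grove:2 / Oak:6 / Thorn:11 / Orwell:18] → Grove (2)
Grove → [Oak:8 / Thorn:13 / Orwell:20] → Oak (8)
Oak → [Thorn:5 / Orwell:12] → Thorn (5)
Thorn → [Orwell:7] → Orwell (7)
Return Orwell→Spruce: 18.
Total = 2 + 8 + 5 + 7 + 18 = 40.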